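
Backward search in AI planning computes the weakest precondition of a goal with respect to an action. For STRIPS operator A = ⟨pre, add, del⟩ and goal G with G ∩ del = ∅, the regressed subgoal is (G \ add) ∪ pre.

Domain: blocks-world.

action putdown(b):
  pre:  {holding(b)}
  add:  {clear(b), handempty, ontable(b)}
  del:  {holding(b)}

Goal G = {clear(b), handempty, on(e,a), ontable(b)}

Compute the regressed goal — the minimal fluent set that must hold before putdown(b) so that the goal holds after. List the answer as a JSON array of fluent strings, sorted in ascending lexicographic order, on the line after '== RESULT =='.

Regress:
  G ∩ del = {}  (empty — regression defined)
  G \ add = {clear(b), handempty, on(e,a), ontable(b)} \ {clear(b), handempty, ontable(b)} = {on(e,a)}
  ∪ pre   = {on(e,a)} ∪ {holding(b)}
          = {holding(b), on(e,a)}

== RESULT ==
["holding(b)", "on(e,a)"]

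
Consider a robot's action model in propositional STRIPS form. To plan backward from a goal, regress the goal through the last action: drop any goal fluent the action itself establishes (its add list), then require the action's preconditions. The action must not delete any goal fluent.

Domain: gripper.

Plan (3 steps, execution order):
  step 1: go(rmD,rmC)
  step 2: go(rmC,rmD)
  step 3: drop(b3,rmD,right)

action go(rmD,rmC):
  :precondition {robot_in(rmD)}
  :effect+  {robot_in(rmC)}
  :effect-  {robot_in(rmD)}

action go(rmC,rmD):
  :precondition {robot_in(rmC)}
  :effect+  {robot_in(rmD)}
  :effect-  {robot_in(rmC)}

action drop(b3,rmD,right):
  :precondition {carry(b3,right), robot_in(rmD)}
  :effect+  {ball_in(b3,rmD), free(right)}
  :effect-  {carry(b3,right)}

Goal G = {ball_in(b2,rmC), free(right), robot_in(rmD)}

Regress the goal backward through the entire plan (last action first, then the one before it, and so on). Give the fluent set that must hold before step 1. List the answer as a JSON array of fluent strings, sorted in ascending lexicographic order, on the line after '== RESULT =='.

Regress step by step:
  through step 3 (drop(b3,rmD,right)): drop {free(right)}, keep {ball_in(b2,rmC), robot_in(rmD)}, require {carry(b3,right), robot_in(rmD)}
    → {ball_in(b2,rmC), carry(b3,right), robot_in(rmD)}
  through step 2 (go(rmC,rmD)): drop {robot_in(rmD)}, keep {ball_in(b2,rmC), carry(b3,right)}, require {robot_in(rmC)}
    → {ball_in(b2,rmC), carry(b3,right), robot_in(rmC)}
  through step 1 (go(rmD,rmC)): drop {robot_in(rmC)}, keep {ball_in(b2,rmC), carry(b3,right)}, require {robot_in(rmD)}
    → {ball_in(b2,rmC), carry(b3,right), robot_in(rmD)}

== RESULT ==
["ball_in(b2,rmC)", "carry(b3,right)", "robot_in(rmD)"]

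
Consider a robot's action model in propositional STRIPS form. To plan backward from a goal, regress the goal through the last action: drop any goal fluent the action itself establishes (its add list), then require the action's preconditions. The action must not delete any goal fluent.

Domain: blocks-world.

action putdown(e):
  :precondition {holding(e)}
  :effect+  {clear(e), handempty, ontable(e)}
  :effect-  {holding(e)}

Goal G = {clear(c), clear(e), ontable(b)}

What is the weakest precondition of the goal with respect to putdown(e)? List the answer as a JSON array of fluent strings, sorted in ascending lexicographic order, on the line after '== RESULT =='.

Compute (G \ add) ∪ pre:
  G ∩ del = {}  (empty — regression defined)
  G \ add = {clear(c), clear(e), ontable(b)} \ {clear(e), handempty, ontable(e)} = {clear(c), ontable(b)}
  ∪ pre   = {clear(c), ontable(b)} ∪ {holding(e)}
          = {clear(c), holding(e), ontable(b)}

== RESULT ==
["clear(c)", "holding(e)", "ontable(b)"]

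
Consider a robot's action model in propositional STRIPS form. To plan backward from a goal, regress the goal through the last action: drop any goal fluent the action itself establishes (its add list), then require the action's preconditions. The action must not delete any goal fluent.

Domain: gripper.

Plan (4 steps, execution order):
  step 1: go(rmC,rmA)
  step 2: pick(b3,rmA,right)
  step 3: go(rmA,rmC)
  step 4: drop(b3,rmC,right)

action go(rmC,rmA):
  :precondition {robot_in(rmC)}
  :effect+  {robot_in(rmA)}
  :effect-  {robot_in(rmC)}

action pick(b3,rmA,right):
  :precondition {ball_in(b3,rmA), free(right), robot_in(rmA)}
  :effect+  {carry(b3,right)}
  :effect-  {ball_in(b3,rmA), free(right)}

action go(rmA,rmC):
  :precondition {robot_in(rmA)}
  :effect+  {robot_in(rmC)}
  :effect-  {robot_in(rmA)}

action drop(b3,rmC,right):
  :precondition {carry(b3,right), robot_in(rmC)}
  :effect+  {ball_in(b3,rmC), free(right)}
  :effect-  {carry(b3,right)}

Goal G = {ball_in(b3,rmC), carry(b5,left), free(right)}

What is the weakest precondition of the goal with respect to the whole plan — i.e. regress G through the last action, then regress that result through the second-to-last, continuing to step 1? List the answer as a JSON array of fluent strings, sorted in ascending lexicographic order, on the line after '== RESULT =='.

Work backward from the goal:
  through step 4 (drop(b3,rmC,right)): drop {ball_in(b3,rmC), free(right)}, keep {carry(b5,left)}, require {carry(b3,right), robot_in(rmC)}
    → {carry(b3,right), carry(b5,left), robot_in(rmC)}
  through step 3 (go(rmA,rmC)): drop {robot_in(rmC)}, keep {carry(b3,right), carry(b5,left)}, require {robot_in(rmA)}
    → {carry(b3,right), carry(b5,left), robot_in(rmA)}
  through step 2 (pick(b3,rmA,right)): drop {carry(b3,right)}, keep {carry(b5,left), robot_in(rmA)}, require {ball_in(b3,rmA), free(right), robot_in(rmA)}
    → {ball_in(b3,rmA), carry(b5,left), free(right), robot_in(rmA)}
  through step 1 (go(rmC,rmA)): drop {robot_in(rmA)}, keep {ball_in(b3,rmA), carry(b5,left), free(right)}, require {robot_in(rmC)}
    → {ball_in(b3,rmA), carry(b5,left), free(right), robot_in(rmC)}

== RESULT ==
["ball_in(b3,rmA)", "carry(b5,left)", "free(right)", "robot_in(rmC)"]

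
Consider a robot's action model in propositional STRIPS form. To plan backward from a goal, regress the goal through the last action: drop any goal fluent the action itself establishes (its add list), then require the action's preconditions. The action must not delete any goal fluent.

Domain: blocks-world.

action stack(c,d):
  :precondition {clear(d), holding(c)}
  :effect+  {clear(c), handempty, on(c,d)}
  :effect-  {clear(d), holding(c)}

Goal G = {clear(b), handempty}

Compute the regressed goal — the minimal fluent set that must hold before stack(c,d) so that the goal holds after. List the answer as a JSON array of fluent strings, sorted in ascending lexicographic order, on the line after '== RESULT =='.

Compute (G \ add) ∪ pre:
  G ∩ del = {}  (empty — regression defined)
  G \ add = {clear(b), handempty} \ {clear(c), handempty, on(c,d)} = {clear(b)}
  ∪ pre   = {clear(b)} ∪ {clear(d), holding(c)}
          = {clear(b), clear(d), holding(c)}

== RESULT ==
["clear(b)", "clear(d)", "holding(c)"]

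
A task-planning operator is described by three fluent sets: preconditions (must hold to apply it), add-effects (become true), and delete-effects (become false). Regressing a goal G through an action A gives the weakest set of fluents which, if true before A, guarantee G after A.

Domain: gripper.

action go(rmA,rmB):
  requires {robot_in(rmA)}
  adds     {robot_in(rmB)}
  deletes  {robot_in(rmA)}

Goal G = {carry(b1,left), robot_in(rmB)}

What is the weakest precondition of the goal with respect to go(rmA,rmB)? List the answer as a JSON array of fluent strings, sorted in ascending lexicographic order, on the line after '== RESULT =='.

Compute (G \ add) ∪ pre:
  G ∩ del = {}  (empty — regression defined)
  G \ add = {carry(b1,left), robot_in(rmB)} \ {robot_in(rmB)} = {carry(b1,left)}
  ∪ pre   = {carry(b1,left)} ∪ {robot_in(rmA)}
          = {carry(b1,left), robot_in(rmA)}

== RESULT ==
["carry(b1,left)", "robot_in(rmA)"]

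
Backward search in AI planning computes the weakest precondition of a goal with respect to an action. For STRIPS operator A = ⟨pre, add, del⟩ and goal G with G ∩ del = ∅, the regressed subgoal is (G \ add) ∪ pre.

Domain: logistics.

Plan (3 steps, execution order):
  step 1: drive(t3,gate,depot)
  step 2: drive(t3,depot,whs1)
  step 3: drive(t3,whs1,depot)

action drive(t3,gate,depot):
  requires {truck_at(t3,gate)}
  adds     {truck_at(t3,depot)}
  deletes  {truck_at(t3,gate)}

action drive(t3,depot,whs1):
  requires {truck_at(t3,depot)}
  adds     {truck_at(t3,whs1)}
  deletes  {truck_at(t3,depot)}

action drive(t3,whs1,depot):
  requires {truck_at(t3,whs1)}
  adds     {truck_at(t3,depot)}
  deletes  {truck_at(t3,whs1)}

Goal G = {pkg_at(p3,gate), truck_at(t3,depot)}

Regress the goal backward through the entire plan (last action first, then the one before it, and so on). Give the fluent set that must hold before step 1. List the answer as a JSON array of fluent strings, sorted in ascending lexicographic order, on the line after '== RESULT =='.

Regress step by step:
  through step 3 (drive(t3,whs1,depot)): drop {truck_at(t3,depot)}, keep {pkg_at(p3,gate)}, require {truck_at(t3,whs1)}
    → {pkg_at(p3,gate), truck_at(t3,whs1)}
  through step 2 (drive(t3,depot,whs1)): drop {truck_at(t3,whs1)}, keep {pkg_at(p3,gate)}, require {truck_at(t3,depot)}
    → {pkg_at(p3,gate), truck_at(t3,depot)}
  through step 1 (drive(t3,gate,depot)): drop {truck_at(t3,depot)}, keep {pkg_at(p3,gate)}, require {truck_at(t3,gate)}
    → {pkg_at(p3,gate), truck_at(t3,gate)}

== RESULT ==
["pkg_at(p3,gate)", "truck_at(t3,gate)"]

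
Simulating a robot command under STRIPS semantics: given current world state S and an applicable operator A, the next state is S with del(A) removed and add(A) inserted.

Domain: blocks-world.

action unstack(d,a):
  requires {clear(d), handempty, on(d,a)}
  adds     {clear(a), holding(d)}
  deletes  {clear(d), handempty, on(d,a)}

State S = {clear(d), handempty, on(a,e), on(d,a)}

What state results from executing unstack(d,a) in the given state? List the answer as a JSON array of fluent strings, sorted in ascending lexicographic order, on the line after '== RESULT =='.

Compute (S \ del) ∪ add:
  pre ⊆ S: {clear(d), handempty, on(d,a)} ⊆ S  — applicable
  S \ del = {on(a,e)}
  ∪ add   = {clear(a), holding(d), on(a,e)}

== RESULT ==
["clear(a)", "holding(d)", "on(a,e)"]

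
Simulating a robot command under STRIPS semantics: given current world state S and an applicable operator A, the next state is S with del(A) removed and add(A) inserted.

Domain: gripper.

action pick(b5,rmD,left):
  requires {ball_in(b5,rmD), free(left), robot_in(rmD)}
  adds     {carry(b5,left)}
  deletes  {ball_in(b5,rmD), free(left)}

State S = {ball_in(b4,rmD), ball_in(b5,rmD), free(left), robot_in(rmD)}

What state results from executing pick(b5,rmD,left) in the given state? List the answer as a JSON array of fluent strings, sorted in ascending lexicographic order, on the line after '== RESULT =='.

Compute (S \ del) ∪ add:
  pre ⊆ S: {ball_in(b5,rmD), free(left), robot_in(rmD)} ⊆ S  — applicable
  S \ del = {ball_in(b4,rmD), robot_in(rmD)}
  ∪ add   = {ball_in(b4,rmD), carry(b5,left), robot_in(rmD)}

== RESULT ==
["ball_in(b4,rmD)", "carry(b5,left)", "robot_in(rmD)"]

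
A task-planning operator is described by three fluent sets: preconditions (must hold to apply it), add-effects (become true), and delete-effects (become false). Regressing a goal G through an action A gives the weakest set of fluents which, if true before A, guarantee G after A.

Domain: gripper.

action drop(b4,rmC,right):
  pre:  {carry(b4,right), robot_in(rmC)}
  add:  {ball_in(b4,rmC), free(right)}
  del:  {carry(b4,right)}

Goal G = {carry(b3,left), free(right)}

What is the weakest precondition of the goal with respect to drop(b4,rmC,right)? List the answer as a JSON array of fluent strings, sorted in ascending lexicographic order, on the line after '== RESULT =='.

Regress:
  G ∩ del = {}  (empty — regression defined)
  G \ add = {carry(b3,left), free(right)} \ {ball_in(b4,rmC), free(right)} = {carry(b3,left)}
  ∪ pre   = {carry(b3,left)} ∪ {carry(b4,right), robot_in(rmC)}
          = {carry(b3,left), carry(b4,right), robot_in(rmC)}

== RESULT ==
["carry(b3,left)", "carry(b4,right)", "robot_in(rmC)"]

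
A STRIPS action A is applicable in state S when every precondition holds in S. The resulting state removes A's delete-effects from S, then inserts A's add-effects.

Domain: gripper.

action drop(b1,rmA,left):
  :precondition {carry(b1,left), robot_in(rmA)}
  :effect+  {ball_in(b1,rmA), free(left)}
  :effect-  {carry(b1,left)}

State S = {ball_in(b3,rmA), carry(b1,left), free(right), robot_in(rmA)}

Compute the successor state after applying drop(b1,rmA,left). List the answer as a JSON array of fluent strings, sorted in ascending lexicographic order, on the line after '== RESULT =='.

Compute (S \ del) ∪ add:
  pre ⊆ S: {carry(b1,left), robot_in(rmA)} ⊆ S  — applicable
  S \ del = {ball_in(b3,rmA), free(right), robot_in(rmA)}
  ∪ add   = {ball_in(b1,rmA), ball_in(b3,rmA), free(left), free(right), robot_in(rmA)}

== RESULT ==
["ball_in(b1,rmA)", "ball_in(b3,rmA)", "free(left)", "free(right)", "robot_in(rmA)"]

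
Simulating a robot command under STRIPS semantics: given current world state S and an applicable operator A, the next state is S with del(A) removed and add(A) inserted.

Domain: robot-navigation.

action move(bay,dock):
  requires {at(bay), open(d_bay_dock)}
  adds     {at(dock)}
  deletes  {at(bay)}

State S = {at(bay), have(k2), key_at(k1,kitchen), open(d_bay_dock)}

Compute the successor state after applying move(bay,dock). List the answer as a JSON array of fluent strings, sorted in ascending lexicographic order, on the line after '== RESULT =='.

Compute (S \ del) ∪ add:
  pre ⊆ S: {at(bay), open(d_bay_dock)} ⊆ S  — applicable
  S \ del = {have(k2), key_at(k1,kitchen), open(d_bay_dock)}
  ∪ add   = {at(dock), have(k2), key_at(k1,kitchen), open(d_bay_dock)}

== RESULT ==
["at(dock)", "have(k2)", "key_at(k1,kitchen)", "open(d_bay_dock)"]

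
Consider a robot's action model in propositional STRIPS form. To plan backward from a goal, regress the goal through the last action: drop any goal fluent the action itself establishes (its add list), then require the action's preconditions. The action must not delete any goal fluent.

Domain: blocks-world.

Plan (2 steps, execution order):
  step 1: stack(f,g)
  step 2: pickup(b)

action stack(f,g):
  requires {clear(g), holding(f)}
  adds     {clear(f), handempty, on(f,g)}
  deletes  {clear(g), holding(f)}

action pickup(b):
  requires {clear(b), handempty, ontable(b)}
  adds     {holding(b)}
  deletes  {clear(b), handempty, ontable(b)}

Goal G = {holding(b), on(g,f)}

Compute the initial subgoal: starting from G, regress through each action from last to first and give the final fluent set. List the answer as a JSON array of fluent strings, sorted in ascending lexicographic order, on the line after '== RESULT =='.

Work backward from the goal:
  through step 2 (pickup(b)): drop {holding(b)}, keep {on(g,f)}, require {clear(b), handempty, ontable(b)}
    → {clear(b), handempty, on(g,f), ontable(b)}
  through step 1 (stack(f,g)): drop {handempty}, keep {clear(b), on(g,f), ontable(b)}, require {clear(g), holding(f)}
    → {clear(b), clear(g), holding(f), on(g,f), ontable(b)}

== RESULT ==
["clear(b)", "clear(g)", "holding(f)", "on(g,f)", "ontable(b)"]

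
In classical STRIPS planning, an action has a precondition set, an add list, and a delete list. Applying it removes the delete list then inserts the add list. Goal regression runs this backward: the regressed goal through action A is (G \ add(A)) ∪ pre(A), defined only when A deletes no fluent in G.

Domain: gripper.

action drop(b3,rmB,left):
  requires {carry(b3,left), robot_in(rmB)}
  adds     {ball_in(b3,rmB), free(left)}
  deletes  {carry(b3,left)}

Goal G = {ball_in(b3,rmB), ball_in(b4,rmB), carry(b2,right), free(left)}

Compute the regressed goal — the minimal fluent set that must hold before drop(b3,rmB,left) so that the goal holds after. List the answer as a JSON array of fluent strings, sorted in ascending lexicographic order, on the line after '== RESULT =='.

Compute (G \ add) ∪ pre:
  G ∩ del = {}  (empty — regression defined)
  G \ add = {ball_in(b3,rmB), ball_in(b4,rmB), carry(b2,right), free(left)} \ {ball_in(b3,rmB), free(left)} = {ball_in(b4,rmB), carry(b2,right)}
  ∪ pre   = {ball_in(b4,rmB), carry(b2,right)} ∪ {carry(b3,left), robot_in(rmB)}
          = {ball_in(b4,rmB), carry(b2,right), carry(b3,left), robot_in(rmB)}

== RESULT ==
["ball_in(b4,rmB)", "carry(b2,right)", "carry(b3,left)", "robot_in(rmB)"]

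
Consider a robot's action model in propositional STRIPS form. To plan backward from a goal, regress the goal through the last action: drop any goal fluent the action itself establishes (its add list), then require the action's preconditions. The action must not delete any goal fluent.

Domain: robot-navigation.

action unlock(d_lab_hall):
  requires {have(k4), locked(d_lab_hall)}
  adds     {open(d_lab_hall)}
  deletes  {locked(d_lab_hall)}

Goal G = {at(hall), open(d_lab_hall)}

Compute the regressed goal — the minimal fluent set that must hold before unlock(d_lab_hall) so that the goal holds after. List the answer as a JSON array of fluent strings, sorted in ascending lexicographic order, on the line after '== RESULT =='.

Regress:
  G ∩ del = {}  (empty — regression defined)
  G \ add = {at(hall), open(d_lab_hall)} \ {open(d_lab_hall)} = {at(hall)}
  ∪ pre   = {at(hall)} ∪ {have(k4), locked(d_lab_hall)}
          = {at(hall), have(k4), locked(d_lab_hall)}

== RESULT ==
["at(hall)", "have(k4)", "locked(d_lab_hall)"]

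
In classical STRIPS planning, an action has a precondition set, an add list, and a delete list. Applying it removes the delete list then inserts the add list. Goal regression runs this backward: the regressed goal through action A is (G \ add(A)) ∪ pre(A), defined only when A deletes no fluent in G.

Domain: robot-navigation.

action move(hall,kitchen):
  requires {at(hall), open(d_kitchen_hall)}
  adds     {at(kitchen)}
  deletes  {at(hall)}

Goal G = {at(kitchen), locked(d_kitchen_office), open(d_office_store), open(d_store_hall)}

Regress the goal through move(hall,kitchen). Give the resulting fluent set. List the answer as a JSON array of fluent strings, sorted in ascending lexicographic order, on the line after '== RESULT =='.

Regress:
  G ∩ del = {}  (empty — regression defined)
  G \ add = {at(kitchen), locked(d_kitchen_office), open(d_office_store), open(d_store_hall)} \ {at(kitchen)} = {locked(d_kitchen_office), open(d_office_store), open(d_store_hall)}
  ∪ pre   = {locked(d_kitchen_office), open(d_office_store), open(d_store_hall)} ∪ {at(hall), open(d_kitchen_hall)}
          = {at(hall), locked(d_kitchen_office), open(d_kitchen_hall), open(d_office_store), open(d_store_hall)}

== RESULT ==
["at(hall)", "locked(d_kitchen_office)", "open(d_kitchen_hall)", "open(d_office_store)", "open(d_store_hall)"]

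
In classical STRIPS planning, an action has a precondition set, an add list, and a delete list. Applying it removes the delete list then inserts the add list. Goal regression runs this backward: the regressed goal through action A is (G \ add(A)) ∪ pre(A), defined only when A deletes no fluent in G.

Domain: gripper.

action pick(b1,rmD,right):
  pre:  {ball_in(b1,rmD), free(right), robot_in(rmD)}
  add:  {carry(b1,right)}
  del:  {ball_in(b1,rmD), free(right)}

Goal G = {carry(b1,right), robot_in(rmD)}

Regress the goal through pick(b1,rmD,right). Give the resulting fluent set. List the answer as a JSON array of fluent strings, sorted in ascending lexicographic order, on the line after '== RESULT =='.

Regress:
  G ∩ del = {}  (empty — regression defined)
  G \ add = {carry(b1,right), robot_in(rmD)} \ {carry(b1,right)} = {robot_in(rmD)}
  ∪ pre   = {robot_in(rmD)} ∪ {ball_in(b1,rmD), free(right), robot_in(rmD)}
          = {ball_in(b1,rmD), free(right), robot_in(rmD)}

== RESULT ==
["ball_in(b1,rmD)", "free(right)", "robot_in(rmD)"]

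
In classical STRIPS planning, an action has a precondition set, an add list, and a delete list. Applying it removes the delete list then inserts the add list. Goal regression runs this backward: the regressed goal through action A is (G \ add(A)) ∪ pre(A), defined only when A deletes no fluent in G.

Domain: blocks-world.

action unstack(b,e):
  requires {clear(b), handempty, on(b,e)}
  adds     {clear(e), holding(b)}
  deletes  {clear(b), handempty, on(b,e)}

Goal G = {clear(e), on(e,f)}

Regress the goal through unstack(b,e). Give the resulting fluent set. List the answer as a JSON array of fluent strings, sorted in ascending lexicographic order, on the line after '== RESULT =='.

Regress:
  G ∩ del = {}  (empty — regression defined)
  G \ add = {clear(e), on(e,f)} \ {clear(e), holding(b)} = {on(e,f)}
  ∪ pre   = {on(e,f)} ∪ {clear(b), handempty, on(b,e)}
          = {clear(b), handempty, on(b,e), on(e,f)}

== RESULT ==
["clear(b)", "handempty", "on(b,e)", "on(e,f)"]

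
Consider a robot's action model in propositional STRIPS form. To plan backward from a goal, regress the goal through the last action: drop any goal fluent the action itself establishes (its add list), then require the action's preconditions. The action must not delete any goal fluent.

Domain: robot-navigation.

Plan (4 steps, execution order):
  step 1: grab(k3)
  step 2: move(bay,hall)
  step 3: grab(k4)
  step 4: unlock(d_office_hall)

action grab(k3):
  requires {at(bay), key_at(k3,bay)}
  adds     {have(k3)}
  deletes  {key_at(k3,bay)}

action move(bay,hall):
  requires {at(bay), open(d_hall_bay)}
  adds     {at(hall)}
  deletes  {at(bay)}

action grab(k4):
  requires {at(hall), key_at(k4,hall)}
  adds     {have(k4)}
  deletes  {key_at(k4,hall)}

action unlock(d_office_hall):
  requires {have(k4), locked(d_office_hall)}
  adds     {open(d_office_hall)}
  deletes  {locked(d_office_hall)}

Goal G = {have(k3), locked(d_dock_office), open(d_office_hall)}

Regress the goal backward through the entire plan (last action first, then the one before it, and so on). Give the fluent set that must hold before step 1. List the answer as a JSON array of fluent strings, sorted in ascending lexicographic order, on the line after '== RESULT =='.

Work backward from the goal:
  through step 4 (unlock(d_office_hall)): drop {open(d_office_hall)}, keep {have(k3), locked(d_dock_office)}, require {have(k4), locked(d_office_hall)}
    → {have(k3), have(k4), locked(d_dock_office), locked(d_office_hall)}
  through step 3 (grab(k4)): drop {have(k4)}, keep {have(k3), locked(d_dock_office), locked(d_office_hall)}, require {at(hall), key_at(k4,hall)}
    → {at(hall), have(k3), key_at(k4,hall), locked(d_dock_office), locked(d_office_hall)}
  through step 2 (move(bay,hall)): drop {at(hall)}, keep {have(k3), key_at(k4,hall), locked(d_dock_office), locked(d_office_hall)}, require {at(bay), open(d_hall_bay)}
    → {at(bay), have(k3), key_at(k4,hall), locked(d_dock_office), locked(d_office_hall), open(d_hall_bay)}
  through step 1 (grab(k3)): drop {have(k3)}, keep {at(bay), key_at(k4,hall), locked(d_dock_office), locked(d_office_hall), open(d_hall_bay)}, require {at(bay), key_at(k3,bay)}
    → {at(bay), key_at(k3,bay), key_at(k4,hall), locked(d_dock_office), locked(d_office_hall), open(d_hall_bay)}

== RESULT ==
["at(bay)", "key_at(k3,bay)", "key_at(k4,hall)", "locked(d_dock_office)", "locked(d_office_hall)", "open(d_hall_bay)"]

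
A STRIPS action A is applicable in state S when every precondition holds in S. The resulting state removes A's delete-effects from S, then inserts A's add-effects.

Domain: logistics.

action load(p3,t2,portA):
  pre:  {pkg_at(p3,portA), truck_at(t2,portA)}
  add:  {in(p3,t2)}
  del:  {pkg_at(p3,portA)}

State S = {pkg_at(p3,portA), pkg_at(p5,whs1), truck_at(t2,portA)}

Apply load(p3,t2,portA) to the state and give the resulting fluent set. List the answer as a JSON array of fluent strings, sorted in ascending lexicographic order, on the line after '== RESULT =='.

Progress:
  pre ⊆ S: {pkg_at(p3,portA), truck_at(t2,portA)} ⊆ S  — applicable
  S \ del = {pkg_at(p5,whs1), truck_at(t2,portA)}
  ∪ add   = {in(p3,t2), pkg_at(p5,whs1), truck_at(t2,portA)}

== RESULT ==
["in(p3,t2)", "pkg_at(p5,whs1)", "truck_at(t2,portA)"]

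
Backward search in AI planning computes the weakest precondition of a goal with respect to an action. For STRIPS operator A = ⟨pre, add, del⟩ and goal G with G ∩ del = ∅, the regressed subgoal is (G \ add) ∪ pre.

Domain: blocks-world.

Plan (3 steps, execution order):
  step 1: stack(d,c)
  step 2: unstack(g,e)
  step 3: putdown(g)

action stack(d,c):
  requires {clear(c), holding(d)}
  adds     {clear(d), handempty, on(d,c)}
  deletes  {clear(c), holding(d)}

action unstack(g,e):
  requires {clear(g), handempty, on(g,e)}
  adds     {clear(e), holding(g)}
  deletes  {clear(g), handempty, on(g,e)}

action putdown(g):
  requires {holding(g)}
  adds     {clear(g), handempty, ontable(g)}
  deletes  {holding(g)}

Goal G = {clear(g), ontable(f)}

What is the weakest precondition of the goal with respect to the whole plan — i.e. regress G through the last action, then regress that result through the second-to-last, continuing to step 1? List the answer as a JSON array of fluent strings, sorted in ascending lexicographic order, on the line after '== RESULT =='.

Work backward from the goal:
  through step 3 (putdown(g)): drop {clear(g)}, keep {ontable(f)}, require {holding(g)}
    → {holding(g), ontable(f)}
  through step 2 (unstack(g,e)): drop {holding(g)}, keep {ontable(f)}, require {clear(g), handempty, on(g,e)}
    → {clear(g), handempty, on(g,e), ontable(f)}
  through step 1 (stack(d,c)): drop {handempty}, keep {clear(g), on(g,e), ontable(f)}, require {clear(c), holding(d)}
    → {clear(c), clear(g), holding(d), on(g,e), ontable(f)}

== RESULT ==
["clear(c)", "clear(g)", "holding(d)", "on(g,e)", "ontable(f)"]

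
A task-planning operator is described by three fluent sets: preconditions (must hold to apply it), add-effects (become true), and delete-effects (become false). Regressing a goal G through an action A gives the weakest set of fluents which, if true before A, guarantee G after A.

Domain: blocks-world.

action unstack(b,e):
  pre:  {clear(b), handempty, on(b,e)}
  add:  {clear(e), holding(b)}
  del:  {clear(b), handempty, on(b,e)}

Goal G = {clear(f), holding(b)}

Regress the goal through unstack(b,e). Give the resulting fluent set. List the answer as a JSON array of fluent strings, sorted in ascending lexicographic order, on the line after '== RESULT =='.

Regress:
  G ∩ del = {}  (empty — regression defined)
  G \ add = {clear(f), holding(b)} \ {clear(e), holding(b)} = {clear(f)}
  ∪ pre   = {clear(f)} ∪ {clear(b), handempty, on(b,e)}
          = {clear(b), clear(f), handempty, on(b,e)}

== RESULT ==
["clear(b)", "clear(f)", "handempty", "on(b,e)"]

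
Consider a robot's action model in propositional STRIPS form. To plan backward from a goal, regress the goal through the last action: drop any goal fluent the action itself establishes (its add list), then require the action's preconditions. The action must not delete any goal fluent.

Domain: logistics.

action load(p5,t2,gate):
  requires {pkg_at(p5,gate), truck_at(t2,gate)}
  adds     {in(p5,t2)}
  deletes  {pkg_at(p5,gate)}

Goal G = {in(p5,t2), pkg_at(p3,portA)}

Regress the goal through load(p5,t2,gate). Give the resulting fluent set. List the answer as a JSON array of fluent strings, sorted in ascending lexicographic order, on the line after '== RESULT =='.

Regress:
  G ∩ del = {}  (empty — regression defined)
  G \ add = {in(p5,t2), pkg_at(p3,portA)} \ {in(p5,t2)} = {pkg_at(p3,portA)}
  ∪ pre   = {pkg_at(p3,portA)} ∪ {pkg_at(p5,gate), truck_at(t2,gate)}
          = {pkg_at(p3,portA), pkg_at(p5,gate), truck_at(t2,gate)}

== RESULT ==
["pkg_at(p3,portA)", "pkg_at(p5,gate)", "truck_at(t2,gate)"]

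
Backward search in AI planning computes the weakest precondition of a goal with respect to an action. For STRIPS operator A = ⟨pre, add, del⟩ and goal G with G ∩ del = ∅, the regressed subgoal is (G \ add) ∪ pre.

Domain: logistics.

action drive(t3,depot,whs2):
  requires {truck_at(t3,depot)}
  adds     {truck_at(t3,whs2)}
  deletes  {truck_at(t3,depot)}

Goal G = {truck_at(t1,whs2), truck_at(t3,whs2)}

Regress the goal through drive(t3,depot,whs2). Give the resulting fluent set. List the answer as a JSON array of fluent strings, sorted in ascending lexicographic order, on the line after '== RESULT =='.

Compute (G \ add) ∪ pre:
  G ∩ del = {}  (empty — regression defined)
  G \ add = {truck_at(t1,whs2), truck_at(t3,whs2)} \ {truck_at(t3,whs2)} = {truck_at(t1,whs2)}
  ∪ pre   = {truck_at(t1,whs2)} ∪ {truck_at(t3,depot)}
          = {truck_at(t1,whs2), truck_at(t3,depot)}

== RESULT ==
["truck_at(t1,whs2)", "truck_at(t3,depot)"]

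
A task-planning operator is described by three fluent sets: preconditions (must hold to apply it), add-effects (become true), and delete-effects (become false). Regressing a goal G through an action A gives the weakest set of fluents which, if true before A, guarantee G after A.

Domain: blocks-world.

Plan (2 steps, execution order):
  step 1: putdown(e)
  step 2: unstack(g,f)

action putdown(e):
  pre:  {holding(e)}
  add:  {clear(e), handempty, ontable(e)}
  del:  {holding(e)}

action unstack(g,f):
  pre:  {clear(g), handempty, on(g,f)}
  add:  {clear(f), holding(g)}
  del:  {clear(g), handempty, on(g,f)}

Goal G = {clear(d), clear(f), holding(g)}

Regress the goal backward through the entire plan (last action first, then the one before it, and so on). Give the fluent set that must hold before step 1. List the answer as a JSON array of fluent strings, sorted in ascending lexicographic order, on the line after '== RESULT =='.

Work backward from the goal:
  through step 2 (unstack(g,f)): drop {clear(f), holding(g)}, keep {clear(d)}, require {clear(g), handempty, on(g,f)}
    → {clear(d), clear(g), handempty, on(g,f)}
  through step 1 (putdown(e)): drop {handempty}, keep {clear(d), clear(g), on(g,f)}, require {holding(e)}
    → {clear(d), clear(g), holding(e), on(g,f)}

== RESULT ==
["clear(d)", "clear(g)", "holding(e)", "on(g,f)"]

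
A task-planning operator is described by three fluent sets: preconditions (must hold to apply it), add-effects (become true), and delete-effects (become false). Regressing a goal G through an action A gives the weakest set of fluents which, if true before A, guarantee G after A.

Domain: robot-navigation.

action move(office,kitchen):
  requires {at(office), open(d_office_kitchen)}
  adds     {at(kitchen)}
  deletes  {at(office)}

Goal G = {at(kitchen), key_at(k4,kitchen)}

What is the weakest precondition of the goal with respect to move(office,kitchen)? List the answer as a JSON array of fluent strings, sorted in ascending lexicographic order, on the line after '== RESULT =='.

Compute (G \ add) ∪ pre:
  G ∩ del = {}  (empty — regression defined)
  G \ add = {at(kitchen), key_at(k4,kitchen)} \ {at(kitchen)} = {key_at(k4,kitchen)}
  ∪ pre   = {key_at(k4,kitchen)} ∪ {at(office), open(d_office_kitchen)}
          = {at(office), key_at(k4,kitchen), open(d_office_kitchen)}

== RESULT ==
["at(office)", "key_at(k4,kitchen)", "open(d_office_kitchen)"]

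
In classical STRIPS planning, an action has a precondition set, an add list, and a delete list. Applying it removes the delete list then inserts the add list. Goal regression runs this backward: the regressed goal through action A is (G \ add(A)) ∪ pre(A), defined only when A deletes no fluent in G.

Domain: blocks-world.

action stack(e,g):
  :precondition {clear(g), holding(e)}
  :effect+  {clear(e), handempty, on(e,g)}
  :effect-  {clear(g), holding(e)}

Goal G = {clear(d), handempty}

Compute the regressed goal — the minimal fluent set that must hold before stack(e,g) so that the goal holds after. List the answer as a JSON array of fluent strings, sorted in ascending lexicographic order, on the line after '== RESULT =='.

Compute (G \ add) ∪ pre:
  G ∩ del = {}  (empty — regression defined)
  G \ add = {clear(d), handempty} \ {clear(e), handempty, on(e,g)} = {clear(d)}
  ∪ pre   = {clear(d)} ∪ {clear(g), holding(e)}
          = {clear(d), clear(g), holding(e)}

== RESULT ==
["clear(d)", "clear(g)", "holding(e)"]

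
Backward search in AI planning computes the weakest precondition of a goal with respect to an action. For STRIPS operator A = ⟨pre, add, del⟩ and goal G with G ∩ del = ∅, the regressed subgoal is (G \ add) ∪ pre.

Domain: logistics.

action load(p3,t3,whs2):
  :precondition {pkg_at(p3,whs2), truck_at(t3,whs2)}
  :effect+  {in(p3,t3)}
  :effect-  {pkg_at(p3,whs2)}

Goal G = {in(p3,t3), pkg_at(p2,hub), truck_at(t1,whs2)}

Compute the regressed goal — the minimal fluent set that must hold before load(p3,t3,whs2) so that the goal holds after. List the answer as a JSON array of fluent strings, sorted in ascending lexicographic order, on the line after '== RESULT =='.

Compute (G \ add) ∪ pre:
  G ∩ del = {}  (empty — regression defined)
  G \ add = {in(p3,t3), pkg_at(p2,hub), truck_at(t1,whs2)} \ {in(p3,t3)} = {pkg_at(p2,hub), truck_at(t1,whs2)}
  ∪ pre   = {pkg_at(p2,hub), truck_at(t1,whs2)} ∪ {pkg_at(p3,whs2), truck_at(t3,whs2)}
          = {pkg_at(p2,hub), pkg_at(p3,whs2), truck_at(t1,whs2), truck_at(t3,whs2)}

== RESULT ==
["pkg_at(p2,hub)", "pkg_at(p3,whs2)", "truck_at(t1,whs2)", "truck_at(t3,whs2)"]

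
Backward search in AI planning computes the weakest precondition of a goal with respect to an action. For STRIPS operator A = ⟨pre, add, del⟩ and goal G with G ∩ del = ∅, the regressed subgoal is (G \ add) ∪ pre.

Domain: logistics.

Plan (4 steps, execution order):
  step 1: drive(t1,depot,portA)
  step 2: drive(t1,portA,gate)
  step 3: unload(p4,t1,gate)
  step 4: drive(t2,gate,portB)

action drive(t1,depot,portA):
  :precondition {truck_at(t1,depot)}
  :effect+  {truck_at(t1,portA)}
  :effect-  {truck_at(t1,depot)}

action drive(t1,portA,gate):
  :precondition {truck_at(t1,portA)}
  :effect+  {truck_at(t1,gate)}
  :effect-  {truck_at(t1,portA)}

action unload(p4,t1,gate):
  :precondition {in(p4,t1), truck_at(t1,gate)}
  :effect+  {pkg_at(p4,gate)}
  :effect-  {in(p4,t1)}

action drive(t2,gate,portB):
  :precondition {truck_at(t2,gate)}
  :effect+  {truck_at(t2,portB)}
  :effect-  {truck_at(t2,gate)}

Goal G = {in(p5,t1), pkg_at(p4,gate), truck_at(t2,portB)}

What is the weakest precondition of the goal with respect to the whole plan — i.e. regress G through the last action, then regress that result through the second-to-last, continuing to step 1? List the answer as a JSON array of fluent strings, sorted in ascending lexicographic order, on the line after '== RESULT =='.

Work backward from the goal:
  through step 4 (drive(t2,gate,portB)): drop {truck_at(t2,portB)}, keep {in(p5,t1), pkg_at(p4,gate)}, require {truck_at(t2,gate)}
    → {in(p5,t1), pkg_at(p4,gate), truck_at(t2,gate)}
  through step 3 (unload(p4,t1,gate)): drop {pkg_at(p4,gate)}, keep {in(p5,t1), truck_at(t2,gate)}, require {in(p4,t1), truck_at(t1,gate)}
    → {in(p4,t1), in(p5,t1), truck_at(t1,gate), truck_at(t2,gate)}
  through step 2 (drive(t1,portA,gate)): drop {truck_at(t1,gate)}, keep {in(p4,t1), in(p5,t1), truck_at(t2,gate)}, require {truck_at(t1,portA)}
    → {in(p4,t1), in(p5,t1), truck_at(t1,portA), truck_at(t2,gate)}
  through step 1 (drive(t1,depot,portA)): drop {truck_at(t1,portA)}, keep {in(p4,t1), in(p5,t1), truck_at(t2,gate)}, require {truck_at(t1,depot)}
    → {in(p4,t1), in(p5,t1), truck_at(t1,depot), truck_at(t2,gate)}

== RESULT ==
["in(p4,t1)", "in(p5,t1)", "truck_at(t1,depot)", "truck_at(t2,gate)"]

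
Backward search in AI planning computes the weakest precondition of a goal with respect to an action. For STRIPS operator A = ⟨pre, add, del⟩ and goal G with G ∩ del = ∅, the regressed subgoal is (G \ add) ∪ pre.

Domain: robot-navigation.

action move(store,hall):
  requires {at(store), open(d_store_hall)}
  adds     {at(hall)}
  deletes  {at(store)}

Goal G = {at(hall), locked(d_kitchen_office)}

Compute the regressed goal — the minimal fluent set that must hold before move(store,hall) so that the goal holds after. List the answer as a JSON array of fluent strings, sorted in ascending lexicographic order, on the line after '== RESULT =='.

Regress:
  G ∩ del = {}  (empty — regression defined)
  G \ add = {at(hall), locked(d_kitchen_office)} \ {at(hall)} = {locked(d_kitchen_office)}
  ∪ pre   = {locked(d_kitchen_office)} ∪ {at(store), open(d_store_hall)}
          = {at(store), locked(d_kitchen_office), open(d_store_hall)}

== RESULT ==
["at(store)", "locked(d_kitchen_office)", "open(d_store_hall)"]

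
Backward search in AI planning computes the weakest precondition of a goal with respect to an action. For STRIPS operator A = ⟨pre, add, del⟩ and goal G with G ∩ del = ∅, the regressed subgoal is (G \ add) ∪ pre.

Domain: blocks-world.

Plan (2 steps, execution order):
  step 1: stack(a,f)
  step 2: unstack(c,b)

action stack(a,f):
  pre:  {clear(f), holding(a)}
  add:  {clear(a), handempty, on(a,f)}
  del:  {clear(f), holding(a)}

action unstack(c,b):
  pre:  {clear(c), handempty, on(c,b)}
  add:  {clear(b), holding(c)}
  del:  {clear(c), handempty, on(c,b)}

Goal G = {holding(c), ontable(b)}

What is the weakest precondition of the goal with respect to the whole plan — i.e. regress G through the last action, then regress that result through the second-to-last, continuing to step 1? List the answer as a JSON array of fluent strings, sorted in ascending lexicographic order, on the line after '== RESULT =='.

Regress step by step:
  through step 2 (unstack(c,b)): drop {holding(c)}, keep {ontable(b)}, require {clear(c), handempty, on(c,b)}
    → {clear(c), handempty, on(c,b), ontable(b)}
  through step 1 (stack(a,f)): drop {handempty}, keep {clear(c), on(c,b), ontable(b)}, require {clear(f), holding(a)}
    → {clear(c), clear(f), holding(a), on(c,b), ontable(b)}

== RESULT ==
["clear(c)", "clear(f)", "holding(a)", "on(c,b)", "ontable(b)"]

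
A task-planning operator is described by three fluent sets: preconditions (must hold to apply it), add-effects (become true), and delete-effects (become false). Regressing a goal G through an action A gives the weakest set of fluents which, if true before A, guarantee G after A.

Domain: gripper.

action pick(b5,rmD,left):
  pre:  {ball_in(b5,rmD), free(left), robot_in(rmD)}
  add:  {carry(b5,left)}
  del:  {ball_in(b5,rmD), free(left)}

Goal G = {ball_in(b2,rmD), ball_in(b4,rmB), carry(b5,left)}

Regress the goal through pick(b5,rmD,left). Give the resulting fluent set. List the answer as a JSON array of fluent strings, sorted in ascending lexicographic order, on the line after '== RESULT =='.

Regress:
  G ∩ del = {}  (empty — regression defined)
  G \ add = {ball_in(b2,rmD), ball_in(b4,rmB), carry(b5,left)} \ {carry(b5,left)} = {ball_in(b2,rmD), ball_in(b4,rmB)}
  ∪ pre   = {ball_in(b2,rmD), ball_in(b4,rmB)} ∪ {ball_in(b5,rmD), free(left), robot_in(rmD)}
          = {ball_in(b2,rmD), ball_in(b4,rmB), ball_in(b5,rmD), free(left), robot_in(rmD)}

== RESULT ==
["ball_in(b2,rmD)", "ball_in(b4,rmB)", "ball_in(b5,rmD)", "free(left)", "robot_in(rmD)"]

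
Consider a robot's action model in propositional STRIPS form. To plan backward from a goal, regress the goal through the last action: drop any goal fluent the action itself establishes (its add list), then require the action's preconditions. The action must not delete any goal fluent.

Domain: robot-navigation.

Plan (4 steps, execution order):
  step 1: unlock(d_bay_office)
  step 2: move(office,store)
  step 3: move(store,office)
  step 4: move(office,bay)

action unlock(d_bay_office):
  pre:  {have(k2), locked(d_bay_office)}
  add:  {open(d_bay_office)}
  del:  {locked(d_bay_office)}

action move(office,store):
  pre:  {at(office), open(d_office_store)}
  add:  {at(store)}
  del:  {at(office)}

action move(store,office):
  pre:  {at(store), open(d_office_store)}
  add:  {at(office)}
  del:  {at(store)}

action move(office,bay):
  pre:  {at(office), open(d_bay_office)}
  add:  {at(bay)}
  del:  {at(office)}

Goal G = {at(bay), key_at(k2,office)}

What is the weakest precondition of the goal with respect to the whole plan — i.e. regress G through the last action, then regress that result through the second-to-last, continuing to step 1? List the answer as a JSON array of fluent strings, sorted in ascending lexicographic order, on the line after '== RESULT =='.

Work backward from the goal:
  through step 4 (move(office,bay)): drop {at(bay)}, keep {key_at(k2,office)}, require {at(office), open(d_bay_office)}
    → {at(office), key_at(k2,office), open(d_bay_office)}
  through step 3 (move(store,office)): drop {at(office)}, keep {key_at(k2,office), open(d_bay_office)}, require {at(store), open(d_office_store)}
    → {at(store), key_at(k2,office), open(d_bay_office), open(d_office_store)}
  through step 2 (move(office,store)): drop {at(store)}, keep {key_at(k2,office), open(d_bay_office), open(d_office_store)}, require {at(office), open(d_office_store)}
    → {at(office), key_at(k2,office), open(d_bay_office), open(d_office_store)}
  through step 1 (unlock(d_bay_office)): drop {open(d_bay_office)}, keep {at(office), key_at(k2,office), open(d_office_store)}, require {have(k2), locked(d_bay_office)}
    → {at(office), have(k2), key_at(k2,office), locked(d_bay_office), open(d_office_store)}

== RESULT ==
["at(office)", "have(k2)", "key_at(k2,office)", "locked(d_bay_office)", "open(d_office_store)"]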